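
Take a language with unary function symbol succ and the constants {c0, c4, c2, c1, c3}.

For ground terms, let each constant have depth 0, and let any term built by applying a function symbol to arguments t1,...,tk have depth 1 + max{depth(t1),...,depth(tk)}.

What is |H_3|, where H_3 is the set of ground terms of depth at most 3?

20

If N_k denotes the number of depth-≤k ground terms, the 5 constants give N_0 = 5, and each function symbol of arity r contributes N_{k-1}^r new terms at level k: N_k = 5 + N_{k-1}.
N_0 = 5
N_1 = 5 + 5 = 10
N_2 = 5 + 10 = 15
N_3 = 5 + 15 = 20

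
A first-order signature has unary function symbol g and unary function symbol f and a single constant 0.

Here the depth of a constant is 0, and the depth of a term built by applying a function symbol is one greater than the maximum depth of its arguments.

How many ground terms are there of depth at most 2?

7

Let N_k count ground terms of depth at most k. Each non-constant term of depth ≤ k is some function symbol applied to depth-≤(k−1) arguments, giving N_k = 1 + N_{k-1} + N_{k-1}.
N_0 = 1
N_1 = 1 + 1 + 1 = 3
N_2 = 1 + 3 + 3 = 7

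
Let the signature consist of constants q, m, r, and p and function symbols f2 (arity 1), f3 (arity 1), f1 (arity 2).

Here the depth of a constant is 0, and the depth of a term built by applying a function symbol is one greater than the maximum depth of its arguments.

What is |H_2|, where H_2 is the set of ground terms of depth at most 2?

Let N_k count ground terms of depth at most k. Each non-constant term of depth ≤ k is some function symbol applied to depth-≤(k−1) arguments, giving N_k = 4 + N_{k-1} + N_{k-1} + N_{k-1}^2.
N_0 = 4
N_1 = 4 + 4 + 4 + 4^2 = 28
N_2 = 4 + 28 + 28 + 28^2 = 844

844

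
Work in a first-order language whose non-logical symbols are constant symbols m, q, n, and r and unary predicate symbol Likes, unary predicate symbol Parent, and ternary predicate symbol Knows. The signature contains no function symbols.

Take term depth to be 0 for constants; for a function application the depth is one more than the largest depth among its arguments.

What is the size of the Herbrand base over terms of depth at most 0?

72

First count ground terms of depth ≤ 0.
With no function symbols every ground term is a constant, so there are exactly 4 ground terms at every depth bound.
N_0 = 4
Explicitly: m, q, n, r.
So |H| = 4.
A ground atom is a predicate applied to a tuple of terms from H, so the count is the sum over predicates of |H|^arity:
  Likes: 4;  Parent: 4;  Knows: 4^3 = 64
Total ground atoms: 4 + 4 + 64 = 72.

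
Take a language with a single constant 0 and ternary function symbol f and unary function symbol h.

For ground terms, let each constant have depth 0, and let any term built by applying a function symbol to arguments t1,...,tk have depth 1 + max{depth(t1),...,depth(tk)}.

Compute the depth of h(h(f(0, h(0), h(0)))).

depth(h(0)) = 1 + depth(0) = 1 + 0 = 1
depth(f(0, h(0), h(0))) = 1 + max(0, 1, 1) = 2
depth(h(f(0, h(0), h(0)))) = 1 + depth(f(0, h(0), h(0))) = 1 + 2 = 3
depth(h(h(f(0, h(0), h(0))))) = 1 + depth(h(f(0, h(0), h(0)))) = 1 + 3 = 4

4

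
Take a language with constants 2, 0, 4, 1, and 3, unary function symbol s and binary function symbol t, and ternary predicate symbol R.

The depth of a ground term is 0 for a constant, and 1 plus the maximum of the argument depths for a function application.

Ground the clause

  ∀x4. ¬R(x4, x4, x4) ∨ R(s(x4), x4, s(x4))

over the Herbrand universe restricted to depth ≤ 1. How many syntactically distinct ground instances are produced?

Ground terms of depth ≤ 1:
  Let N_k count ground terms of depth at most k. Each non-constant term of depth ≤ k is some function symbol applied to depth-≤(k−1) arguments, giving N_k = 5 + N_{k-1} + N_{k-1}^2.
  N_0 = 5
  N_1 = 5 + 5 + 5^2 = 35
So there are 35 ground terms available for substitution.
The body mentions the single quantified variable x4; since ground terms form a free algebra, no two substitutions collapse to the same formula.
Number of ground instances = 35.

35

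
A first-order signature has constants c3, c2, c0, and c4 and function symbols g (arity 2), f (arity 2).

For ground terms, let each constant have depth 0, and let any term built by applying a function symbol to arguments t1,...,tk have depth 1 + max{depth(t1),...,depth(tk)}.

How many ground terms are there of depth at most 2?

2596

Let N_k count ground terms of depth at most k. Each non-constant term of depth ≤ k is some function symbol applied to depth-≤(k−1) arguments, giving N_k = 4 + N_{k-1}^2 + N_{k-1}^2.
N_0 = 4
N_1 = 4 + 4^2 + 4^2 = 36
N_2 = 4 + 36^2 + 36^2 = 2596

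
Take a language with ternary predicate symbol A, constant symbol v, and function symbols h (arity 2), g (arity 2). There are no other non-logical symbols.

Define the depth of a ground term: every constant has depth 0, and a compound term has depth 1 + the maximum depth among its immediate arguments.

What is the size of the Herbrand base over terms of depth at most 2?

6859

First count ground terms of depth ≤ 2.
Let N_k count ground terms of depth at most k. Each non-constant term of depth ≤ k is some function symbol applied to depth-≤(k−1) arguments, giving N_k = 1 + N_{k-1}^2 + N_{k-1}^2.
N_0 = 1
N_1 = 1 + 1^2 + 1^2 = 3
N_2 = 1 + 3^2 + 3^2 = 19
So |H| = 19.
Each predicate of arity r yields |H|^r ground atoms (one per choice of an r-tuple from H):
  A: 19^3 = 6859
Total ground atoms: 6859.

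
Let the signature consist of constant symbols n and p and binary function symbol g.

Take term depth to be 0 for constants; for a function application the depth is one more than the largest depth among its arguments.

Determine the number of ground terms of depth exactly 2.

32

Let N_k = |{terms of depth ≤ k}|. Then N_0 = 2 and N_k = 2 + N_{k-1}^2 for k ≥ 1 (one summand per function symbol, arity giving the exponent).
N_0 = 2
N_1 = 2 + 2^2 = 6
N_2 = 2 + 6^2 = 38
Terms of depth exactly 2: N_2 − N_1 = 38 − 6 = 32.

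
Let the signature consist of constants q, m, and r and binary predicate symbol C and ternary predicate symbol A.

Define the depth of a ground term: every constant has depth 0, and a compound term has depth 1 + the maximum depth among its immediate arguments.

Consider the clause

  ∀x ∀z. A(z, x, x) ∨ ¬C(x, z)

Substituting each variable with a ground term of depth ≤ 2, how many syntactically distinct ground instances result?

9

Ground terms of depth ≤ 2:
  With no function symbols every ground term is a constant, so there are exactly 3 ground terms at every depth bound.
  N_0 = 3
  N_1 = 3
  N_2 = 3
  Explicitly: q, m, r.
So there are 3 ground terms available for substitution.
The clause has 2 distinct variables (x, z), each appearing in the body. In the free term algebra distinct substitutions yield syntactically distinct ground instances.
Number of ground instances = 3^2 = 9.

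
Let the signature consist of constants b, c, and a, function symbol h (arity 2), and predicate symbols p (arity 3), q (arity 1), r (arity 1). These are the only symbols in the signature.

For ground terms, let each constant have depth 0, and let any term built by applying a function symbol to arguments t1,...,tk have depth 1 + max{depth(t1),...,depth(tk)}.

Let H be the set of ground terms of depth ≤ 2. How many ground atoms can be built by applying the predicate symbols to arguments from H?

First count ground terms of depth ≤ 2.
Write N_k for the number of ground terms of depth ≤ k. A term of depth ≤ k is either a constant or a function symbol applied to arguments of depth ≤ k−1, so N_k = 3 + N_{k-1}^2.
N_0 = 3
N_1 = 3 + 3^2 = 12
N_2 = 3 + 12^2 = 147
So |H| = 147.
A ground atom is a predicate applied to a tuple of terms from H, so the count is the sum over predicates of |H|^arity:
  p: 147^3 = 3176523;  q: 147;  r: 147
Total ground atoms: 3176523 + 147 + 147 = 3176817.

3176817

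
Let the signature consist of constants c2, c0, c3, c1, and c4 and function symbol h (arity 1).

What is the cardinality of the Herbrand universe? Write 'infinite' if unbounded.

The signature has at least one function symbol (h, arity 1) and at least one constant (c2).
Iterating h gives infinitely many distinct ground terms: c2, h(c2), h(h(c2)), ...
So the Herbrand universe is infinite.

infinite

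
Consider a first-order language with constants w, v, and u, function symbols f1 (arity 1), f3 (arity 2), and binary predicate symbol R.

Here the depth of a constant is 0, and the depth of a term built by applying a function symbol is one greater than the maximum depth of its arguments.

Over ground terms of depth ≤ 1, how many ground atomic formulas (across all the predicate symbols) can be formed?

First count ground terms of depth ≤ 1.
If N_k denotes the number of depth-≤k ground terms, the 3 constants give N_0 = 3, and each function symbol of arity r contributes N_{k-1}^r new terms at level k: N_k = 3 + N_{k-1} + N_{k-1}^2.
N_0 = 3
N_1 = 3 + 3 + 3^2 = 15
So |H| = 15.
Ground atoms are formed by filling each argument slot of a predicate with a term from H, so an r-ary predicate gives |H|^r atoms:
  R: 15^2 = 225
Total ground atoms: 225.

225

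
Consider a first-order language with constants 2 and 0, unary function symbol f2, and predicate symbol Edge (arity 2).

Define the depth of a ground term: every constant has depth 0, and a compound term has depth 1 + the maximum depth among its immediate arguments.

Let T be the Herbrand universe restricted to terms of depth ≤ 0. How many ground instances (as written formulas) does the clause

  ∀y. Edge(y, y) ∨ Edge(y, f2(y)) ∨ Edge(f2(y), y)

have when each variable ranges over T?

Ground terms of depth ≤ 0:
  Count level by level. With function symbols f2/1, the terms of depth ≤ k are the 2 constants together with each function applied to depth-≤(k−1) tuples, so N_k = 2 + N_{k-1}.
  N_0 = 2
  Explicitly: 2, 0.
So there are 2 ground terms available for substitution.
The body mentions the single quantified variable y; since ground terms form a free algebra, no two substitutions collapse to the same formula.
Number of ground instances = 2.

2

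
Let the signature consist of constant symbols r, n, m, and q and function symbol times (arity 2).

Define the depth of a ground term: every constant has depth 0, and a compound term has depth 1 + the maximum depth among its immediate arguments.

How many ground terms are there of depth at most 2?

If N_k denotes the number of depth-≤k ground terms, the 4 constants give N_0 = 4, and each function symbol of arity r contributes N_{k-1}^r new terms at level k: N_k = 4 + N_{k-1}^2.
N_0 = 4
N_1 = 4 + 4^2 = 20
N_2 = 4 + 20^2 = 404

404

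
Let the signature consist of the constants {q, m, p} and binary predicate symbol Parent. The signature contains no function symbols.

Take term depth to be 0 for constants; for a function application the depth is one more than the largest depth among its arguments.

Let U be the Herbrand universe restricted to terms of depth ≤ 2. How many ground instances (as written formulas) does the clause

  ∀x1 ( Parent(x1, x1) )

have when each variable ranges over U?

3

Ground terms of depth ≤ 2:
  With no function symbols every ground term is a constant, so there are exactly 3 ground terms at every depth bound.
  N_0 = 3
  N_1 = 3
  N_2 = 3
  Explicitly: q, m, p.
So there are 3 ground terms available for substitution.
The clause has 1 distinct variable (x1), which appears in the body. In the free term algebra distinct substitutions yield syntactically distinct ground instances.
Number of ground instances = 3.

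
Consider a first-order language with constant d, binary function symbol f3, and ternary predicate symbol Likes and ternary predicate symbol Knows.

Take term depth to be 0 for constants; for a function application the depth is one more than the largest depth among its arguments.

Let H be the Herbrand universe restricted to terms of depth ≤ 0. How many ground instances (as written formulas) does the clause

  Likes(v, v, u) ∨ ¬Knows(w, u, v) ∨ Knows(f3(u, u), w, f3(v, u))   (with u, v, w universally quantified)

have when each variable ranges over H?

1

Ground terms of depth ≤ 0:
  Let N_k = |{terms of depth ≤ k}|. Then N_0 = 1 and N_k = 1 + N_{k-1}^2 for k ≥ 1 (one summand per function symbol, arity giving the exponent).
  N_0 = 1
So there is exactly 1 ground term available for substitution.
The body mentions every one of the 3 quantified variables; since ground terms form a free algebra, no two substitutions collapse to the same formula.
Number of ground instances = 1^3 = 1.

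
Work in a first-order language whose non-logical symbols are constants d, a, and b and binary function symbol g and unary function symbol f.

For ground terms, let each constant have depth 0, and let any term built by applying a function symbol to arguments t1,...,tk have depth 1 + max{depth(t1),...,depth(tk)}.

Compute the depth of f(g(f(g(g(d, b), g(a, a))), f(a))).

depth(g(d, b)) = 1 + max(0, 0) = 1
depth(g(a, a)) = 1 + max(0, 0) = 1
depth(g(g(d, b), g(a, a))) = 1 + max(1, 1) = 2
depth(f(g(g(d, b), g(a, a)))) = 1 + depth(g(g(d, b), g(a, a))) = 1 + 2 = 3
depth(f(a)) = 1 + depth(a) = 1 + 0 = 1
depth(g(f(g(g(d, b), g(a, a))), f(a))) = 1 + max(3, 1) = 4
depth(f(g(f(g(g(d, b), g(a, a))), f(a)))) = 1 + depth(g(f(g(g(d, b), g(a, a))), f(a))) = 1 + 4 = 5

5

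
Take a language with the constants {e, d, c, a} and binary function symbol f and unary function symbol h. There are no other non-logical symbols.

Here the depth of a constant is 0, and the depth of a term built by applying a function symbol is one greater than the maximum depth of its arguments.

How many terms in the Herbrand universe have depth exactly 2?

580

Let N_k = |{terms of depth ≤ k}|. Then N_0 = 4 and N_k = 4 + N_{k-1}^2 + N_{k-1} for k ≥ 1 (one summand per function symbol, arity giving the exponent).
N_0 = 4
N_1 = 4 + 4^2 + 4 = 24
N_2 = 4 + 24^2 + 24 = 604
Terms of depth exactly 2: N_2 − N_1 = 604 − 24 = 580.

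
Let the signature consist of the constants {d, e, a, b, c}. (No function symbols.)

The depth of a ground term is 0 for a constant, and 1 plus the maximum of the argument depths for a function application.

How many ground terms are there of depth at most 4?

With no function symbols every ground term is a constant, so there are exactly 5 ground terms at every depth bound.
N_0 = 5
N_1 = 5
N_2 = 5
N_3 = 5
N_4 = 5
Explicitly: d, e, a, b, c.

5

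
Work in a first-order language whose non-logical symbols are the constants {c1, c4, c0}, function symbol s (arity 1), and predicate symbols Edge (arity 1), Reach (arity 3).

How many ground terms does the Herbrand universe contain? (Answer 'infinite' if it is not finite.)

infinite

The signature has at least one function symbol (s, arity 1) and at least one constant (c1).
Iterating s gives infinitely many distinct ground terms: c1, s(c1), s(s(c1)), ...
So the Herbrand universe is infinite.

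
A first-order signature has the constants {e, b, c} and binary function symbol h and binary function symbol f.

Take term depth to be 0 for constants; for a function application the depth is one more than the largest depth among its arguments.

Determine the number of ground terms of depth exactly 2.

Let N_k count ground terms of depth at most k. Each non-constant term of depth ≤ k is some function symbol applied to depth-≤(k−1) arguments, giving N_k = 3 + N_{k-1}^2 + N_{k-1}^2.
N_0 = 3
N_1 = 3 + 3^2 + 3^2 = 21
N_2 = 3 + 21^2 + 21^2 = 885
Terms of depth exactly 2: N_2 − N_1 = 885 − 21 = 864.

864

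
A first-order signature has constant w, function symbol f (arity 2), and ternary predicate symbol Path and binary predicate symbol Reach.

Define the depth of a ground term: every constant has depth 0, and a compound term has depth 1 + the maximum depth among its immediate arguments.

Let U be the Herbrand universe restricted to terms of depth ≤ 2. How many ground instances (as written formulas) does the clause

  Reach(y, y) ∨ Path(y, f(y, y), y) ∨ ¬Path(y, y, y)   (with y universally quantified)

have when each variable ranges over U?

Ground terms of depth ≤ 2:
  Count level by level. With function symbols f/2, the terms of depth ≤ k are the 1 constant together with each function applied to depth-≤(k−1) tuples, so N_k = 1 + N_{k-1}^2.
  N_0 = 1
  N_1 = 1 + 1^2 = 2
  N_2 = 1 + 2^2 = 5
  Explicitly: w, f(w, w), f(w, f(w, w)), f(f(w, w), w), f(f(w, w), f(w, w)).
So there are 5 ground terms available for substitution.
The body mentions the single quantified variable y; since ground terms form a free algebra, no two substitutions collapse to the same formula.
Number of ground instances = 5.

5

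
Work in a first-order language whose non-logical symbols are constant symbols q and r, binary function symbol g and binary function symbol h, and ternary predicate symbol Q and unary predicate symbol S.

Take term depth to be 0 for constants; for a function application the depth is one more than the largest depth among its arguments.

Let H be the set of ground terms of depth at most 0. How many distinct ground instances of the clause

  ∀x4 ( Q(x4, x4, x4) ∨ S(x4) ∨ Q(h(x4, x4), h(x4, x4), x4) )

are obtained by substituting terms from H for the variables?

Ground terms of depth ≤ 0:
  Let N_k = |{terms of depth ≤ k}|. Then N_0 = 2 and N_k = 2 + N_{k-1}^2 + N_{k-1}^2 for k ≥ 1 (one summand per function symbol, arity giving the exponent).
  N_0 = 2
  Explicitly: q, r.
So there are 2 ground terms available for substitution.
The clause has 1 distinct variable (x4), which appears in the body. In the free term algebra distinct substitutions yield syntactically distinct ground instances.
Number of ground instances = 2.

2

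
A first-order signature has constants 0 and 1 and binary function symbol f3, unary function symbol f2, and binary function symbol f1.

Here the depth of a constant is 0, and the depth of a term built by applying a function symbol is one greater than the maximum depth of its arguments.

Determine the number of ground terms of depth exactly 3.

182410

Let N_k count ground terms of depth at most k. Each non-constant term of depth ≤ k is some function symbol applied to depth-≤(k−1) arguments, giving N_k = 2 + N_{k-1}^2 + N_{k-1} + N_{k-1}^2.
N_0 = 2
N_1 = 2 + 2^2 + 2 + 2^2 = 12
N_2 = 2 + 12^2 + 12 + 12^2 = 302
N_3 = 2 + 302^2 + 302 + 302^2 = 182712
Terms of depth exactly 3: N_3 − N_2 = 182712 − 302 = 182410.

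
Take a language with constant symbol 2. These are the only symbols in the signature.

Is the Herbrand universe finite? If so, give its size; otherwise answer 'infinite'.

1

There are no function symbols, so the only ground term is the single constant.
The Herbrand universe is {2}, finite with 1 element.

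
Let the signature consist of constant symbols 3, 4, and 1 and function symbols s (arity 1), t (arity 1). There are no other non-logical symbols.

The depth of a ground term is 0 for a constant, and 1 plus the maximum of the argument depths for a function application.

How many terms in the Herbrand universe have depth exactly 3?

Let N_k count ground terms of depth at most k. Each non-constant term of depth ≤ k is some function symbol applied to depth-≤(k−1) arguments, giving N_k = 3 + N_{k-1} + N_{k-1}.
N_0 = 3
N_1 = 3 + 3 + 3 = 9
N_2 = 3 + 9 + 9 = 21
N_3 = 3 + 21 + 21 = 45
Terms of depth exactly 3: N_3 − N_2 = 45 − 21 = 24.

24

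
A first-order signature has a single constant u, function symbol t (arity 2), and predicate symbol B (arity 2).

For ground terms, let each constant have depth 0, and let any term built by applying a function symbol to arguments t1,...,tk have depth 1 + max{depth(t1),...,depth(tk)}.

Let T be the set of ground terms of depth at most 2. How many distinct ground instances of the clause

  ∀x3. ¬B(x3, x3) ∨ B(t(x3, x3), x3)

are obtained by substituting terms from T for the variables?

5

Ground terms of depth ≤ 2:
  If N_k denotes the number of depth-≤k ground terms, the 1 constant gives N_0 = 1, and each function symbol of arity r contributes N_{k-1}^r new terms at level k: N_k = 1 + N_{k-1}^2.
  N_0 = 1
  N_1 = 1 + 1^2 = 2
  N_2 = 1 + 2^2 = 5
  Explicitly: u, t(u, u), t(u, t(u, u)), t(t(u, u), u), t(t(u, u), t(u, u)).
So there are 5 ground terms available for substitution.
The variable x3 ranges independently over the available ground terms, and distinct assignments produce distinct instances.
Number of ground instances = 5.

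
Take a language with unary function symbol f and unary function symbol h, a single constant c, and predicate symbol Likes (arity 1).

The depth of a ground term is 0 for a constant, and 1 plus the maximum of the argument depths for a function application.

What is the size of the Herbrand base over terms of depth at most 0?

First count ground terms of depth ≤ 0.
Let N_k count ground terms of depth at most k. Each non-constant term of depth ≤ k is some function symbol applied to depth-≤(k−1) arguments, giving N_k = 1 + N_{k-1} + N_{k-1}.
N_0 = 1
So |H| = 1.
Each predicate of arity r yields |H|^r ground atoms (one per choice of an r-tuple from H):
  Likes: 1
Total ground atoms: 1.

1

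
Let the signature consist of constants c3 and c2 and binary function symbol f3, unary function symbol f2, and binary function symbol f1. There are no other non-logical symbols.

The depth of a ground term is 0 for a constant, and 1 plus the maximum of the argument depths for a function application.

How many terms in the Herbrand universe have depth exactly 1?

10

Write N_k for the number of ground terms of depth ≤ k. A term of depth ≤ k is either a constant or a function symbol applied to arguments of depth ≤ k−1, so N_k = 2 + N_{k-1}^2 + N_{k-1} + N_{k-1}^2.
N_0 = 2
N_1 = 2 + 2^2 + 2 + 2^2 = 12
Terms of depth exactly 1: N_1 − N_0 = 12 − 2 = 10.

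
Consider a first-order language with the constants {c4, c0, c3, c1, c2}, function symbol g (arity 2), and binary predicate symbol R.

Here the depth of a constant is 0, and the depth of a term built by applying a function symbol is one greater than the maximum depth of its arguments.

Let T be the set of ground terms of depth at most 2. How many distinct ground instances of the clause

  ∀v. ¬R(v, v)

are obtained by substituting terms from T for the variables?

905

Ground terms of depth ≤ 2:
  Let N_k = |{terms of depth ≤ k}|. Then N_0 = 5 and N_k = 5 + N_{k-1}^2 for k ≥ 1 (one summand per function symbol, arity giving the exponent).
  N_0 = 5
  N_1 = 5 + 5^2 = 30
  N_2 = 5 + 30^2 = 905
So there are 905 ground terms available for substitution.
There is 1 variable to instantiate (v),  occurring in at least one literal, so different choices give different ground instances.
Number of ground instances = 905.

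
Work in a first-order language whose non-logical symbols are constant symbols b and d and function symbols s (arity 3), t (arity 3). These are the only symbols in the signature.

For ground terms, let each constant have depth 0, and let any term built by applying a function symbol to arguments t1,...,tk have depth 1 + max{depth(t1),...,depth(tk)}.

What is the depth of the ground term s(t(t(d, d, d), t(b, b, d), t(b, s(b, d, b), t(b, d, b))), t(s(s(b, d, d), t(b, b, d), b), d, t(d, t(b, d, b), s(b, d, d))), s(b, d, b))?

4

depth(t(d, d, d)) = 1 + max(0, 0, 0) = 1
depth(t(b, b, d)) = 1 + max(0, 0, 0) = 1
depth(s(b, d, b)) = 1 + max(0, 0, 0) = 1
depth(t(b, d, b)) = 1 + max(0, 0, 0) = 1
depth(t(b, s(b, d, b), t(b, d, b))) = 1 + max(0, 1, 1) = 2
depth(t(t(d, d, d), t(b, b, d), t(b, s(b, d, b), t(b, d, b)))) = 1 + max(1, 1, 2) = 3
depth(s(b, d, d)) = 1 + max(0, 0, 0) = 1
depth(s(s(b, d, d), t(b, b, d), b)) = 1 + max(1, 1, 0) = 2
depth(t(d, t(b, d, b), s(b, d, d))) = 1 + max(0, 1, 1) = 2
depth(t(s(s(b, d, d), t(b, b, d), b), d, t(d, t(b, d, b), s(b, d, d)))) = 1 + max(2, 0, 2) = 3
depth(s(t(t(d, d, d), t(b, b, d), t(b, s(b, d, b), t(b, d, b))), t(s(s(b, d, d), t(b, b, d), b), d, t(d, t(b, d, b), s(b, d, d))), s(b, d, b))) = 1 + max(3, 3, 1) = 4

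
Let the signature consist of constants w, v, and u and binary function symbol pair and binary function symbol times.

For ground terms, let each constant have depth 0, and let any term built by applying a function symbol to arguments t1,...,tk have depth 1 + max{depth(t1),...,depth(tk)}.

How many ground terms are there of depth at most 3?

1566453

If N_k denotes the number of depth-≤k ground terms, the 3 constants give N_0 = 3, and each function symbol of arity r contributes N_{k-1}^r new terms at level k: N_k = 3 + N_{k-1}^2 + N_{k-1}^2.
N_0 = 3
N_1 = 3 + 3^2 + 3^2 = 21
N_2 = 3 + 21^2 + 21^2 = 885
N_3 = 3 + 885^2 + 885^2 = 1566453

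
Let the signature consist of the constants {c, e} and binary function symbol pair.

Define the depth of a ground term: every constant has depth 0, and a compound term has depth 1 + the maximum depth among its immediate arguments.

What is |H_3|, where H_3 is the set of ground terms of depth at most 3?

1446

If N_k denotes the number of depth-≤k ground terms, the 2 constants give N_0 = 2, and each function symbol of arity r contributes N_{k-1}^r new terms at level k: N_k = 2 + N_{k-1}^2.
N_0 = 2
N_1 = 2 + 2^2 = 6
N_2 = 2 + 6^2 = 38
N_3 = 2 + 38^2 = 1446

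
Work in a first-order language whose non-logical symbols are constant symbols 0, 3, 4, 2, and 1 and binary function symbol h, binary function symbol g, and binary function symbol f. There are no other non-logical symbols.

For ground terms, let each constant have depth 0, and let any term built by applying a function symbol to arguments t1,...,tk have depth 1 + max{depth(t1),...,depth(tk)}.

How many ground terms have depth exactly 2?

Let N_k = |{terms of depth ≤ k}|. Then N_0 = 5 and N_k = 5 + N_{k-1}^2 + N_{k-1}^2 + N_{k-1}^2 for k ≥ 1 (one summand per function symbol, arity giving the exponent).
N_0 = 5
N_1 = 5 + 5^2 + 5^2 + 5^2 = 80
N_2 = 5 + 80^2 + 80^2 + 80^2 = 19205
Terms of depth exactly 2: N_2 − N_1 = 19205 − 80 = 19125.

19125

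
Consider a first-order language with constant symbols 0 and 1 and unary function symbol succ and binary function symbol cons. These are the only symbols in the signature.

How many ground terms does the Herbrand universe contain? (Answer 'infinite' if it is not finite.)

The signature has at least one function symbol (succ, arity 1) and at least one constant (0).
Iterating succ gives infinitely many distinct ground terms: 0, succ(0), succ(succ(0)), ...
So the Herbrand universe is infinite.

infinite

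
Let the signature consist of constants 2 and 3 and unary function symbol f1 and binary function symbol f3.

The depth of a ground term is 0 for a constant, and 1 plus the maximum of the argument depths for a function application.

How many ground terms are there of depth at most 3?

5552

Write N_k for the number of ground terms of depth ≤ k. A term of depth ≤ k is either a constant or a function symbol applied to arguments of depth ≤ k−1, so N_k = 2 + N_{k-1} + N_{k-1}^2.
N_0 = 2
N_1 = 2 + 2 + 2^2 = 8
N_2 = 2 + 8 + 8^2 = 74
N_3 = 2 + 74 + 74^2 = 5552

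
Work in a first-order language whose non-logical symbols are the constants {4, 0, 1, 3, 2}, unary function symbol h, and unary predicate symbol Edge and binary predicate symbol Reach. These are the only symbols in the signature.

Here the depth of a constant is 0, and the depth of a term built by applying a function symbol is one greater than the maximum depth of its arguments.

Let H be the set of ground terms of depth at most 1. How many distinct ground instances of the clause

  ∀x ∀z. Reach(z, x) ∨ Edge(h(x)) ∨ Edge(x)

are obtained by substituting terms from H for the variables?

100

Ground terms of depth ≤ 1:
  Let N_k = |{terms of depth ≤ k}|. Then N_0 = 5 and N_k = 5 + N_{k-1} for k ≥ 1 (one summand per function symbol, arity giving the exponent).
  N_0 = 5
  N_1 = 5 + 5 = 10
  Explicitly: 4, 0, 1, 3, 2, h(4), h(0), h(1), h(3), h(2).
So there are 10 ground terms available for substitution.
Each of x, z ranges independently over the available ground terms, and distinct assignments produce distinct instances.
Number of ground instances = 10^2 = 100.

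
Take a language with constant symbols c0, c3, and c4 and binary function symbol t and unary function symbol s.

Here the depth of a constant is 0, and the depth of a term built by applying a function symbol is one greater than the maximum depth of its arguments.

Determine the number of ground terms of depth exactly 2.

228

Write N_k for the number of ground terms of depth ≤ k. A term of depth ≤ k is either a constant or a function symbol applied to arguments of depth ≤ k−1, so N_k = 3 + N_{k-1}^2 + N_{k-1}.
N_0 = 3
N_1 = 3 + 3^2 + 3 = 15
N_2 = 3 + 15^2 + 15 = 243
Terms of depth exactly 2: N_2 − N_1 = 243 − 15 = 228.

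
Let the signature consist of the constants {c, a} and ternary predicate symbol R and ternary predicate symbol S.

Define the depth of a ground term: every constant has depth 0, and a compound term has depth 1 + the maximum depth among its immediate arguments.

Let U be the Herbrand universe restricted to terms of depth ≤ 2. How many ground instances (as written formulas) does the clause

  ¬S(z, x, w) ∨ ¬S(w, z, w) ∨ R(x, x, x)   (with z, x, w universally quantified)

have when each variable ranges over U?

Ground terms of depth ≤ 2:
  With no function symbols every ground term is a constant, so there are exactly 2 ground terms at every depth bound.
  N_0 = 2
  N_1 = 2
  N_2 = 2
So there are 2 ground terms available for substitution.
There are 3 variables to instantiate (z, x, w), each occurring in at least one literal, so different choices give different ground instances.
Number of ground instances = 2^3 = 8.

8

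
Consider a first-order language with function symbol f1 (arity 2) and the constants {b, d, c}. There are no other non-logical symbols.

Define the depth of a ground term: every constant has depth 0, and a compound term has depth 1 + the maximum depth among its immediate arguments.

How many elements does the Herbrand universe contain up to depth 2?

147

If N_k denotes the number of depth-≤k ground terms, the 3 constants give N_0 = 3, and each function symbol of arity r contributes N_{k-1}^r new terms at level k: N_k = 3 + N_{k-1}^2.
N_0 = 3
N_1 = 3 + 3^2 = 12
N_2 = 3 + 12^2 = 147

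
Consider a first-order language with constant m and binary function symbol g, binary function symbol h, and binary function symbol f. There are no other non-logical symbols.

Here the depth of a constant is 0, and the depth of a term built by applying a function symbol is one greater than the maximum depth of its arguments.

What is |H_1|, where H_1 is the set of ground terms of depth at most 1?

4

Write N_k for the number of ground terms of depth ≤ k. A term of depth ≤ k is either a constant or a function symbol applied to arguments of depth ≤ k−1, so N_k = 1 + N_{k-1}^2 + N_{k-1}^2 + N_{k-1}^2.
N_0 = 1
N_1 = 1 + 1^2 + 1^2 + 1^2 = 4
Explicitly: m, g(m, m), h(m, m), f(m, m).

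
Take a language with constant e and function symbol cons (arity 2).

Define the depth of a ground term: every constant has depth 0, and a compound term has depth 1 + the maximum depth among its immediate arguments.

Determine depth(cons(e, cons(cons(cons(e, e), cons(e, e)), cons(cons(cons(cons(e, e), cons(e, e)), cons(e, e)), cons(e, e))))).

6

depth(cons(e, e)) = 1 + max(0, 0) = 1
depth(cons(cons(e, e), cons(e, e))) = 1 + max(1, 1) = 2
depth(cons(cons(cons(e, e), cons(e, e)), cons(e, e))) = 1 + max(2, 1) = 3
depth(cons(cons(cons(cons(e, e), cons(e, e)), cons(e, e)), cons(e, e))) = 1 + max(3, 1) = 4
depth(cons(cons(cons(e, e), cons(e, e)), cons(cons(cons(cons(e, e), cons(e, e)), cons(e, e)), cons(e, e)))) = 1 + max(2, 4) = 5
depth(cons(e, cons(cons(cons(e, e), cons(e, e)), cons(cons(cons(cons(e, e), cons(e, e)), cons(e, e)), cons(e, e))))) = 1 + max(0, 5) = 6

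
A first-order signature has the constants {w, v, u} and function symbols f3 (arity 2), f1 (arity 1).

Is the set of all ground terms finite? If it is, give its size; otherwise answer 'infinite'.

The signature has at least one function symbol (f3, arity 2) and at least one constant (w).
Iterating f3 gives infinitely many distinct ground terms: w, f3(w, w), f3(f3(w, w), f3(w, w)), ...
So the Herbrand universe is infinite.

infinite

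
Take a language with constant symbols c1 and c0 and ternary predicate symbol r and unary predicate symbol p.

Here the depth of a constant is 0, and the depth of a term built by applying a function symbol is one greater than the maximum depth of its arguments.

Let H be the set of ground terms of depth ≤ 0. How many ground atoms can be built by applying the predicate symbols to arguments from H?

First count ground terms of depth ≤ 0.
With no function symbols every ground term is a constant, so there are exactly 2 ground terms at every depth bound.
N_0 = 2
Explicitly: c1, c0.
So |H| = 2.
Ground atoms are formed by filling each argument slot of a predicate with a term from H, so an r-ary predicate gives |H|^r atoms:
  r: 2^3 = 8;  p: 2
Total ground atoms: 8 + 2 = 10.

10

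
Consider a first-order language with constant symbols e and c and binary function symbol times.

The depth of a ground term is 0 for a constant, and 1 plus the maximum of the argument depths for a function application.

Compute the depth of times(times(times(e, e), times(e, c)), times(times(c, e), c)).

3

depth(times(e, e)) = 1 + max(0, 0) = 1
depth(times(e, c)) = 1 + max(0, 0) = 1
depth(times(times(e, e), times(e, c))) = 1 + max(1, 1) = 2
depth(times(c, e)) = 1 + max(0, 0) = 1
depth(times(times(c, e), c)) = 1 + max(1, 0) = 2
depth(times(times(times(e, e), times(e, c)), times(times(c, e), c))) = 1 + max(2, 2) = 3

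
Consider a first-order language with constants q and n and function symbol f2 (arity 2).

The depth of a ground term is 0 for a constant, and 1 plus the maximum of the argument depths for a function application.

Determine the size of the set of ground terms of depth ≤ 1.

6

If N_k denotes the number of depth-≤k ground terms, the 2 constants give N_0 = 2, and each function symbol of arity r contributes N_{k-1}^r new terms at level k: N_k = 2 + N_{k-1}^2.
N_0 = 2
N_1 = 2 + 2^2 = 6
Explicitly: q, n, f2(q, q), f2(q, n), f2(n, q), f2(n, n).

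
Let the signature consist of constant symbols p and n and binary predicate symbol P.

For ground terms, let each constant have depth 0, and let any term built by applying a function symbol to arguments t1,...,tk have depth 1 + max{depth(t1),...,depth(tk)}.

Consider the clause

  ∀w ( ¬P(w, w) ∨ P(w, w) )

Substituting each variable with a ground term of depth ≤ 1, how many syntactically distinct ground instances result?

Ground terms of depth ≤ 1:
  With no function symbols every ground term is a constant, so there are exactly 2 ground terms at every depth bound.
  N_0 = 2
  N_1 = 2
So there are 2 ground terms available for substitution.
There is 1 variable to instantiate (w),  occurring in at least one literal, so different choices give different ground instances.
Number of ground instances = 2.

2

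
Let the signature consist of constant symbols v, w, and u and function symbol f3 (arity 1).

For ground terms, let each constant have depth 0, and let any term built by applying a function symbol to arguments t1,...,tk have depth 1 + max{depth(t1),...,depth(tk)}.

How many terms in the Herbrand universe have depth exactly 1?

If N_k denotes the number of depth-≤k ground terms, the 3 constants give N_0 = 3, and each function symbol of arity r contributes N_{k-1}^r new terms at level k: N_k = 3 + N_{k-1}.
N_0 = 3
N_1 = 3 + 3 = 6
Terms of depth exactly 1: N_1 − N_0 = 6 − 3 = 3.

3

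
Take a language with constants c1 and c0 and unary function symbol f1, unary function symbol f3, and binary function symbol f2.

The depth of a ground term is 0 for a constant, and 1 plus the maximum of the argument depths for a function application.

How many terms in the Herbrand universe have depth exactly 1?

Count level by level. With function symbols f1/1, f3/1, f2/2, the terms of depth ≤ k are the 2 constants together with each function applied to depth-≤(k−1) tuples, so N_k = 2 + N_{k-1} + N_{k-1} + N_{k-1}^2.
N_0 = 2
N_1 = 2 + 2 + 2 + 2^2 = 10
Terms of depth exactly 1: N_1 − N_0 = 10 − 2 = 8.

8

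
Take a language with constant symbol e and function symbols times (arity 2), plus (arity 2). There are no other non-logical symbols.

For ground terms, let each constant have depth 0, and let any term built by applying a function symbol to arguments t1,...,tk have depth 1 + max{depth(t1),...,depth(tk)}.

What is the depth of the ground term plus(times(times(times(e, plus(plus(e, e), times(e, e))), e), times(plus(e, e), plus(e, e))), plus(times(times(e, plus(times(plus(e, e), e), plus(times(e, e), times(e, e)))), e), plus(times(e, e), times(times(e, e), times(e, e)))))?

depth(plus(e, e)) = 1 + max(0, 0) = 1
depth(times(e, e)) = 1 + max(0, 0) = 1
depth(plus(plus(e, e), times(e, e))) = 1 + max(1, 1) = 2
depth(times(e, plus(plus(e, e), times(e, e)))) = 1 + max(0, 2) = 3
depth(times(times(e, plus(plus(e, e), times(e, e))), e)) = 1 + max(3, 0) = 4
depth(times(plus(e, e), plus(e, e))) = 1 + max(1, 1) = 2
depth(times(times(times(e, plus(plus(e, e), times(e, e))), e), times(plus(e, e), plus(e, e)))) = 1 + max(4, 2) = 5
depth(times(plus(e, e), e)) = 1 + max(1, 0) = 2
depth(plus(times(e, e), times(e, e))) = 1 + max(1, 1) = 2
depth(plus(times(plus(e, e), e), plus(times(e, e), times(e, e)))) = 1 + max(2, 2) = 3
depth(times(e, plus(times(plus(e, e), e), plus(times(e, e), times(e, e))))) = 1 + max(0, 3) = 4
depth(times(times(e, plus(times(plus(e, e), e), plus(times(e, e), times(e, e)))), e)) = 1 + max(4, 0) = 5
depth(times(times(e, e), times(e, e))) = 1 + max(1, 1) = 2
depth(plus(times(e, e), times(times(e, e), times(e, e)))) = 1 + max(1, 2) = 3
depth(plus(times(times(e, plus(times(plus(e, e), e), plus(times(e, e), times(e, e)))), e), plus(times(e, e), times(times(e, e), times(e, e))))) = 1 + max(5, 3) = 6
depth(plus(times(times(times(e, plus(plus(e, e), times(e, e))), e), times(plus(e, e), plus(e, e))), plus(times(times(e, plus(times(plus(e, e), e), plus(times(e, e), times(e, e)))), e), plus(times(e, e), times(times(e, e), times(e, e)))))) = 1 + max(5, 6) = 7

7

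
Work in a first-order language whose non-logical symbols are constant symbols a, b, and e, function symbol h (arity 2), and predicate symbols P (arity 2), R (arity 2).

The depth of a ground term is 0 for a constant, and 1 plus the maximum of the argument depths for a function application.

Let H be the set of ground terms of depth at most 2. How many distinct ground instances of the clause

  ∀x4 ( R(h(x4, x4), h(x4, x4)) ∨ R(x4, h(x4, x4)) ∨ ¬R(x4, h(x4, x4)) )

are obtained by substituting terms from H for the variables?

Ground terms of depth ≤ 2:
  Let N_k = |{terms of depth ≤ k}|. Then N_0 = 3 and N_k = 3 + N_{k-1}^2 for k ≥ 1 (one summand per function symbol, arity giving the exponent).
  N_0 = 3
  N_1 = 3 + 3^2 = 12
  N_2 = 3 + 12^2 = 147
So there are 147 ground terms available for substitution.
The variable x4 ranges independently over the available ground terms, and distinct assignments produce distinct instances.
Number of ground instances = 147.

147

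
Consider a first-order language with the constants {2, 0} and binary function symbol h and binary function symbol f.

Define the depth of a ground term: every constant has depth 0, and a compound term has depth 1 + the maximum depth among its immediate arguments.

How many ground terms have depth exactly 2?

192

Count level by level. With function symbols h/2, f/2, the terms of depth ≤ k are the 2 constants together with each function applied to depth-≤(k−1) tuples, so N_k = 2 + N_{k-1}^2 + N_{k-1}^2.
N_0 = 2
N_1 = 2 + 2^2 + 2^2 = 10
N_2 = 2 + 10^2 + 10^2 = 202
Terms of depth exactly 2: N_2 − N_1 = 202 − 10 = 192.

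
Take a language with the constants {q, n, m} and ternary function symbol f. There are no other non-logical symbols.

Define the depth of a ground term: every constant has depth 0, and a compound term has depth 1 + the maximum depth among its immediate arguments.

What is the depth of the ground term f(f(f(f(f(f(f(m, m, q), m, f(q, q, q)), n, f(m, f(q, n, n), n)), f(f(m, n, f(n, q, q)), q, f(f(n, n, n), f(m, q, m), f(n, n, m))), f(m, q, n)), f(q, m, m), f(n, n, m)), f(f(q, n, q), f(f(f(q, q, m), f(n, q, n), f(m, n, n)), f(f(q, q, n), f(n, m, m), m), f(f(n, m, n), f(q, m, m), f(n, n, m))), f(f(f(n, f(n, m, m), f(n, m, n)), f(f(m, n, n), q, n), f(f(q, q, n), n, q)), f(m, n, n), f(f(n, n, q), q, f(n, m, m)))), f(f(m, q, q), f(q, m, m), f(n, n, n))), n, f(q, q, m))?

depth(f(m, m, q)) = 1 + max(0, 0, 0) = 1
depth(f(q, q, q)) = 1 + max(0, 0, 0) = 1
depth(f(f(m, m, q), m, f(q, q, q))) = 1 + max(1, 0, 1) = 2
depth(f(q, n, n)) = 1 + max(0, 0, 0) = 1
depth(f(m, f(q, n, n), n)) = 1 + max(0, 1, 0) = 2
depth(f(f(f(m, m, q), m, f(q, q, q)), n, f(m, f(q, n, n), n))) = 1 + max(2, 0, 2) = 3
depth(f(n, q, q)) = 1 + max(0, 0, 0) = 1
depth(f(m, n, f(n, q, q))) = 1 + max(0, 0, 1) = 2
depth(f(n, n, n)) = 1 + max(0, 0, 0) = 1
depth(f(m, q, m)) = 1 + max(0, 0, 0) = 1
depth(f(n, n, m)) = 1 + max(0, 0, 0) = 1
depth(f(f(n, n, n), f(m, q, m), f(n, n, m))) = 1 + max(1, 1, 1) = 2
depth(f(f(m, n, f(n, q, q)), q, f(f(n, n, n), f(m, q, m), f(n, n, m)))) = 1 + max(2, 0, 2) = 3
depth(f(m, q, n)) = 1 + max(0, 0, 0) = 1
depth(f(f(f(f(m, m, q), m, f(q, q, q)), n, f(m, f(q, n, n), n)), f(f(m, n, f(n, q, q)), q, f(f(n, n, n), f(m, q, m), f(n, n, m))), f(m, q, n))) = 1 + max(3, 3, 1) = 4
depth(f(q, m, m)) = 1 + max(0, 0, 0) = 1
depth(f(f(f(f(f(m, m, q), m, f(q, q, q)), n, f(m, f(q, n, n), n)), f(f(m, n, f(n, q, q)), q, f(f(n, n, n), f(m, q, m), f(n, n, m))), f(m, q, n)), f(q, m, m), f(n, n, m))) = 1 + max(4, 1, 1) = 5
depth(f(q, n, q)) = 1 + max(0, 0, 0) = 1
depth(f(q, q, m)) = 1 + max(0, 0, 0) = 1
depth(f(n, q, n)) = 1 + max(0, 0, 0) = 1
depth(f(m, n, n)) = 1 + max(0, 0, 0) = 1
depth(f(f(q, q, m), f(n, q, n), f(m, n, n))) = 1 + max(1, 1, 1) = 2
depth(f(q, q, n)) = 1 + max(0, 0, 0) = 1
depth(f(n, m, m)) = 1 + max(0, 0, 0) = 1
depth(f(f(q, q, n), f(n, m, m), m)) = 1 + max(1, 1, 0) = 2
depth(f(n, m, n)) = 1 + max(0, 0, 0) = 1
depth(f(f(n, m, n), f(q, m, m), f(n, n, m))) = 1 + max(1, 1, 1) = 2
depth(f(f(f(q, q, m), f(n, q, n), f(m, n, n)), f(f(q, q, n), f(n, m, m), m), f(f(n, m, n), f(q, m, m), f(n, n, m)))) = 1 + max(2, 2, 2) = 3
depth(f(n, f(n, m, m), f(n, m, n))) = 1 + max(0, 1, 1) = 2
depth(f(f(m, n, n), q, n)) = 1 + max(1, 0, 0) = 2
depth(f(f(q, q, n), n, q)) = 1 + max(1, 0, 0) = 2
depth(f(f(n, f(n, m, m), f(n, m, n)), f(f(m, n, n), q, n), f(f(q, q, n), n, q))) = 1 + max(2, 2, 2) = 3
depth(f(n, n, q)) = 1 + max(0, 0, 0) = 1
depth(f(f(n, n, q), q, f(n, m, m))) = 1 + max(1, 0, 1) = 2
depth(f(f(f(n, f(n, m, m), f(n, m, n)), f(f(m, n, n), q, n), f(f(q, q, n), n, q)), f(m, n, n), f(f(n, n, q), q, f(n, m, m)))) = 1 + max(3, 1, 2) = 4
depth(f(f(q, n, q), f(f(f(q, q, m), f(n, q, n), f(m, n, n)), f(f(q, q, n), f(n, m, m), m), f(f(n, m, n), f(q, m, m), f(n, n, m))), f(f(f(n, f(n, m, m), f(n, m, n)), f(f(m, n, n), q, n), f(f(q, q, n), n, q)), f(m, n, n), f(f(n, n, q), q, f(n, m, m))))) = 1 + max(1, 3, 4) = 5
depth(f(m, q, q)) = 1 + max(0, 0, 0) = 1
depth(f(f(m, q, q), f(q, m, m), f(n, n, n))) = 1 + max(1, 1, 1) = 2
depth(f(f(f(f(f(f(m, m, q), m, f(q, q, q)), n, f(m, f(q, n, n), n)), f(f(m, n, f(n, q, q)), q, f(f(n, n, n), f(m, q, m), f(n, n, m))), f(m, q, n)), f(q, m, m), f(n, n, m)), f(f(q, n, q), f(f(f(q, q, m), f(n, q, n), f(m, n, n)), f(f(q, q, n), f(n, m, m), m), f(f(n, m, n), f(q, m, m), f(n, n, m))), f(f(f(n, f(n, m, m), f(n, m, n)), f(f(m, n, n), q, n), f(f(q, q, n), n, q)), f(m, n, n), f(f(n, n, q), q, f(n, m, m)))), f(f(m, q, q), f(q, m, m), f(n, n, n)))) = 1 + max(5, 5, 2) = 6
depth(f(f(f(f(f(f(f(m, m, q), m, f(q, q, q)), n, f(m, f(q, n, n), n)), f(f(m, n, f(n, q, q)), q, f(f(n, n, n), f(m, q, m), f(n, n, m))), f(m, q, n)), f(q, m, m), f(n, n, m)), f(f(q, n, q), f(f(f(q, q, m), f(n, q, n), f(m, n, n)), f(f(q, q, n), f(n, m, m), m), f(f(n, m, n), f(q, m, m), f(n, n, m))), f(f(f(n, f(n, m, m), f(n, m, n)), f(f(m, n, n), q, n), f(f(q, q, n), n, q)), f(m, n, n), f(f(n, n, q), q, f(n, m, m)))), f(f(m, q, q), f(q, m, m), f(n, n, n))), n, f(q, q, m))) = 1 + max(6, 0, 1) = 7

7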